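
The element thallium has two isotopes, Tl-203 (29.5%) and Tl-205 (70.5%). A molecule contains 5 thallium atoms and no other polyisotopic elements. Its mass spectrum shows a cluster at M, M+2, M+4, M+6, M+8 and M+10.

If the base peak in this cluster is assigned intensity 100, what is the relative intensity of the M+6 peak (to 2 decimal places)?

Binomial terms of (0.295 + 0.705)^5: M 0.0022, M+2 0.0267, M+4 0.1276, M+6 0.3049, M+8 0.3644, M+10 0.1742 → M+8 is the base peak.
P(M+8) = C(5,4) × 0.295^1 × 0.705^4 = 5 × 0.2950 × 0.24703385 = 0.364375 (base)
P(M+6) = C(5,3) × 0.295^2 × 0.705^3 = 10 × 0.087025 × 0.35040263 = 0.304938
Relative intensity = 0.304938 / 0.364375 × 100 = 83.69

83.69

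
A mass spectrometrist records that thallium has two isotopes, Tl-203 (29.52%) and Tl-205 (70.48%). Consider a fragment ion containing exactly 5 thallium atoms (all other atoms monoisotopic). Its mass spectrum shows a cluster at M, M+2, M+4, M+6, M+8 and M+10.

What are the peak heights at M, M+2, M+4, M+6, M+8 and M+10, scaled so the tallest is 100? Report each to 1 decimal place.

Each Tl atom is independently Tl-203 (p = 0.2952) or Tl-205 (q = 0.7048); the cluster is the binomial expansion (p + q)^5.
P(M) = 0.2952^5 = 0.002242
P(M+2) = 5 × 0.2952^4 × 0.7048^1 = 0.026761
P(M+4) = 10 × 0.2952^3 × 0.7048^2 = 0.127785
P(M+6) = 10 × 0.2952^2 × 0.7048^3 = 0.305092
P(M+8) = 5 × 0.2952^1 × 0.7048^4 = 0.364208
P(M+10) = 0.7048^5 = 0.173912
The M+8 peak is largest (0.364208); scaling to 100 gives 0.6 : 7.3 : 35.1 : 83.8 : 100.0 : 47.8.

0.6 : 7.3 : 35.1 : 83.8 : 100.0 : 47.8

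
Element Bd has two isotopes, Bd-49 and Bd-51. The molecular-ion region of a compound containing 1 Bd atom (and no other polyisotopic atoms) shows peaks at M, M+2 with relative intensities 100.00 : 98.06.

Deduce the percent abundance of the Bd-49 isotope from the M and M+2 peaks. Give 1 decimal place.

If p is the fraction of Bd that is Bd-49, then I(M+2)/I(M) = [C(1,1)·p^0·(1−p)] / p^1 = 1·(1−p)/p = 98.06/100.00 = 0.9806
(1−p)/p = 0.9806/1 = 0.9806  ⇒  p = 1/(1 + 0.9806) = 0.5049
Bd-49: 50.5%, Bd-51: 49.5%.

50.5%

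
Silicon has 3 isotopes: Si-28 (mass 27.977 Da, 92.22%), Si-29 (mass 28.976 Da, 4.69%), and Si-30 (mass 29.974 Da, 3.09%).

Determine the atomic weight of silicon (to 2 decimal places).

The abundance-weighted mean is 0.9222 × 27.977 + 0.0469 × 28.976 + 0.0309 × 29.974
= 25.8004 + 1.3590 + 0.9262 = 28.0856 Da

28.09 Da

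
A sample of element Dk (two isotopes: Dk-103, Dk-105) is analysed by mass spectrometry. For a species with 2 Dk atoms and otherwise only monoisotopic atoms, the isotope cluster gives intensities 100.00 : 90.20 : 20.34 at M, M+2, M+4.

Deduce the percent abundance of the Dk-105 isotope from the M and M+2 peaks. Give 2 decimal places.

31.08%

Write p for the Dk-103 fraction. I(M+2)/I(M) = [C(2,1)·p^1·(1−p)] / p^2 = 2·(1−p)/p = 90.20/100.00 = 0.9020
(1−p)/p = 0.9020/2 = 0.4510  ⇒  p = 1/(1 + 0.4510) = 0.6892
Dk-103: 68.92%, Dk-105: 31.08%.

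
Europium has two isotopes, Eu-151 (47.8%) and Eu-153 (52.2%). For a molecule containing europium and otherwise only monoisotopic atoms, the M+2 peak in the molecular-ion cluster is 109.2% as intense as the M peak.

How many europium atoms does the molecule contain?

1

With n Eu atoms, P(M+2)/P(M) = C(n,1)·p^(n−1)q / p^n = n·q/p = n · 0.522/0.478.
n = 1.092 × 0.478/0.522 = 1.00 ≈ 1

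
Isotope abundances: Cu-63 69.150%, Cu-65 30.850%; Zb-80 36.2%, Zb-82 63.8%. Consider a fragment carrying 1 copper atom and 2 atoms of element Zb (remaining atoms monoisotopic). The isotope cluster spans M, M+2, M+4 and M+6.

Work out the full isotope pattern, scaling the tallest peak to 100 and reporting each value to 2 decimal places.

21.37 : 84.87 : 100.00 : 29.62

Copper pattern (n=1): 0.6915 : 0.3085
Element Zb pattern (n=2): 0.131044 : 0.461912 : 0.407044
Convolve the two distributions (both contribute in 2-u steps):
  M: 0.6915×0.131044 = 0.090617
  M+2: 0.6915×0.461912 + 0.3085×0.131044 = 0.359839
  M+4: 0.6915×0.407044 + 0.3085×0.461912 = 0.423971
  M+6: 0.3085×0.407044 = 0.125573
Scale to base peak (0.423971) = 100: 21.37 : 84.87 : 100.00 : 29.62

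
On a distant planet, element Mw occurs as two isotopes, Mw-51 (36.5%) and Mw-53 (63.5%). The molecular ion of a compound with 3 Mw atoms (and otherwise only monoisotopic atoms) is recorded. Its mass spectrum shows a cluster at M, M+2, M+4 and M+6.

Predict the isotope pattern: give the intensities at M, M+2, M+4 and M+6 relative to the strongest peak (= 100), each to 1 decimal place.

11.0 : 57.5 : 100.0 : 58.0

The 3 Mw atoms are independent, so intensities follow the terms of (0.365 + 0.635)^3.
P(M) = 0.365^3 = 0.048627
P(M+2) = 3 × 0.365^2 × 0.635^1 = 0.253794
P(M+4) = 3 × 0.365^1 × 0.635^2 = 0.441531
P(M+6) = 0.635^3 = 0.256048
The M+4 peak is largest (0.441531); scaling to 100 gives 11.0 : 57.5 : 100.0 : 58.0.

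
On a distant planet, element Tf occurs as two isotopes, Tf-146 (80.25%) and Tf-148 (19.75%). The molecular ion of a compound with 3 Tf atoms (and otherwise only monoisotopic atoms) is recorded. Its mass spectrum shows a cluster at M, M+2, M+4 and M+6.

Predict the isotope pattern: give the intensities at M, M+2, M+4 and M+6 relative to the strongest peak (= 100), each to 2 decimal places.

100.00 : 73.83 : 18.17 : 1.49

The 3 Tf atoms are independent, so intensities follow the terms of (0.8025 + 0.1975)^3.
P(M) = 0.8025^3 = 0.516815
P(M+2) = 3 × 0.8025^2 × 0.1975^1 = 0.381574
P(M+4) = 3 × 0.8025^1 × 0.1975^2 = 0.093908
P(M+6) = 0.1975^3 = 0.007704
The M peak is largest (0.516815); scaling to 100 gives 100.00 : 73.83 : 18.17 : 1.49.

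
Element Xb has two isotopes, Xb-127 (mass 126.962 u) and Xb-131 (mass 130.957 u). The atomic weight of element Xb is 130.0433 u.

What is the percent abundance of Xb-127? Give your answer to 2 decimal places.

With x = fraction of Xb-127 (so Xb-131 is 1 − x):
126.962·x + 130.957·(1 − x) = 130.0433
(126.962 − 130.957)·x = 130.0433 − 130.957
x = -0.9137 / -3.995 = 0.22871 → 22.87% Xb-127, 77.13% Xb-131.

22.87%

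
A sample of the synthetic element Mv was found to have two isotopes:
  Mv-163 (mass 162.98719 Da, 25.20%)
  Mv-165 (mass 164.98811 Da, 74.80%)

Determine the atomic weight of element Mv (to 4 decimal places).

164.4839 Da

The abundance-weighted mean is 0.2520 × 162.98719 + 0.7480 × 164.98811
= 41.072772 + 123.411106 = 164.483878 Da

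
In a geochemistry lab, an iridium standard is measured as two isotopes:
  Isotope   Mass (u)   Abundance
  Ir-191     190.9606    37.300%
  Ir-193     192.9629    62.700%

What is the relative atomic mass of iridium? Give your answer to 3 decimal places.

192.216 u

Ar = Σ fᵢ·mᵢ = 0.37300 × 190.9606 + 0.62700 × 192.9629
= 71.22830 + 120.98774 = 192.21604 u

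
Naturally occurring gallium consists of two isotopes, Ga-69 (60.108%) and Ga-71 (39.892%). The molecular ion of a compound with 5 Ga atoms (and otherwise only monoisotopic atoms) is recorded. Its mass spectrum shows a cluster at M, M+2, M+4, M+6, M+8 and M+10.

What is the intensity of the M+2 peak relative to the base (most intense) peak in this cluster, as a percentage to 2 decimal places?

75.34%

(0.60108 + 0.39892)^5 gives M 0.0785, M+2 0.2604, M+4 0.3456, M+6 0.2294, M+8 0.0761, M+10 0.0101; the largest is M+4.
P(M+4) = C(5,2) × 0.60108^3 × 0.39892^2 = 10 × 0.2171685 × 0.15913717 = 0.345596 (base)
P(M+2) = C(5,1) × 0.60108^4 × 0.39892^1 = 5 × 0.13053564 × 0.39892 = 0.260366
Relative intensity = 0.260366 / 0.345596 × 100 = 75.34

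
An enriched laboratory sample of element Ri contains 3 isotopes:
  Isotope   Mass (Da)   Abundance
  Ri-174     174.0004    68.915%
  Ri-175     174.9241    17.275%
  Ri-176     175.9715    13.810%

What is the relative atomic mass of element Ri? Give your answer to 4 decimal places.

Weight each isotope mass by its fractional abundance: 0.68915 × 174.0004 + 0.17275 × 174.9241 + 0.13810 × 175.9715
= 119.91238 + 30.21814 + 24.30166 = 174.43218 Da

174.4322 Da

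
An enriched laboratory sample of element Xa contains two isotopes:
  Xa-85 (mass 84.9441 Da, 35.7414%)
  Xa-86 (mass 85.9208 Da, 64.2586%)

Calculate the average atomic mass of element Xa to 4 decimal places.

85.5717 Da

Weight each isotope mass by its fractional abundance: 0.357414 × 84.9441 + 0.642586 × 85.9208
= 30.36021 + 55.21150 = 85.57171 Da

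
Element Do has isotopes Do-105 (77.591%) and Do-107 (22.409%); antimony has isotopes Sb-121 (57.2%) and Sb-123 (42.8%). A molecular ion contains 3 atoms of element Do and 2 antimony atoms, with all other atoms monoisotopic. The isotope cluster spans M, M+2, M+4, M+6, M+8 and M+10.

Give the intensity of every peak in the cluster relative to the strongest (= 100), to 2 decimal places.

42.32 : 100.00 : 89.16 : 37.40 : 7.45 : 0.57

Element Do pattern (n=3): 0.46712601 : 0.40473096 : 0.11689005 : 0.01125298
Antimony pattern (n=2): 0.327184 : 0.489632 : 0.183184
Convolve the two distributions (both contribute in 2-u steps):
  M: 0.46712601×0.327184 = 0.152836
  M+2: 0.46712601×0.489632 + 0.40473096×0.327184 = 0.361141
  M+4: 0.46712601×0.183184 + 0.40473096×0.489632 + 0.11689005×0.327184 = 0.321984
  M+6: 0.40473096×0.183184 + 0.11689005×0.489632 + 0.01125298×0.327184 = 0.135055
  M+8: 0.11689005×0.183184 + 0.01125298×0.489632 = 0.026922
  M+10: 0.01125298×0.183184 = 0.002061
Scale to base peak (0.361141) = 100: 42.32 : 100.00 : 89.16 : 37.40 : 7.45 : 0.57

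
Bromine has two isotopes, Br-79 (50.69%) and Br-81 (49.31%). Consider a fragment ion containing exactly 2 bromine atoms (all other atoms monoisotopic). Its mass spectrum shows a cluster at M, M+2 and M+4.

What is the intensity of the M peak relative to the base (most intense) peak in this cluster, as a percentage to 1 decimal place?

Binomial terms of (0.5069 + 0.4931)^2: M 0.2569, M+2 0.4999, M+4 0.2431 → M+2 is the base peak.
P(M+2) = C(2,1) × 0.5069^1 × 0.4931^1 = 2 × 0.5069 × 0.4931 = 0.499905 (base)
P(M) = C(2,0) × 0.5069^2 × 0.4931^0 = 1 × 0.25694761 × 1.0000 = 0.256948
Relative intensity = 0.256948 / 0.499905 × 100 = 51.4

51.4%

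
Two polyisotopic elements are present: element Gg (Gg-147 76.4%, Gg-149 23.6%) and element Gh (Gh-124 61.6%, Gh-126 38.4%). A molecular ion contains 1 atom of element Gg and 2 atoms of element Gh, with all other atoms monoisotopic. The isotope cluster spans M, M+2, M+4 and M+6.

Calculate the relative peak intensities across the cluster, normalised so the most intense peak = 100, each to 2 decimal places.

Element Gg pattern (n=1): 0.7640 : 0.2360
Element Gh pattern (n=2): 0.379456 : 0.473088 : 0.147456
Convolve the two distributions (both contribute in 2-u steps):
  M: 0.7640×0.379456 = 0.289904
  M+2: 0.7640×0.473088 + 0.2360×0.379456 = 0.450991
  M+4: 0.7640×0.147456 + 0.2360×0.473088 = 0.224305
  M+6: 0.2360×0.147456 = 0.034800
Scale to base peak (0.450991) = 100: 64.28 : 100.00 : 49.74 : 7.72

64.28 : 100.00 : 49.74 : 7.72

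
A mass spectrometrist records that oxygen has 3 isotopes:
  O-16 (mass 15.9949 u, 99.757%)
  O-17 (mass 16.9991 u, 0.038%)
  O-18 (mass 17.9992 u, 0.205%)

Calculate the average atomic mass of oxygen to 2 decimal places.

16.00 u

The abundance-weighted mean is 0.99757 × 15.9949 + 0.00038 × 16.9991 + 0.00205 × 17.9992
= 15.95603 + 0.00646 + 0.03690 = 15.99939 u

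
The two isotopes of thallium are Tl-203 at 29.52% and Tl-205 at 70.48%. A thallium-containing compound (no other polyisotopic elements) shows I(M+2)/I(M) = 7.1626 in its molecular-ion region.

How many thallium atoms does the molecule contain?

For n independent Tl atoms, I(M+2)/I(M) = n · (abundance Tl-205) / (abundance Tl-203) = n · 0.7048/0.2952.
n = 7.1626 × 0.2952/0.7048 = 3.00 ≈ 3

3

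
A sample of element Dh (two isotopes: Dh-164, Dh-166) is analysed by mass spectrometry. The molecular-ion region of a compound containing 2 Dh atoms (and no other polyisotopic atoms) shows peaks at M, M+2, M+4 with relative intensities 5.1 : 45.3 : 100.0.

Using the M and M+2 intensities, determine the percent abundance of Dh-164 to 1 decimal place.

18.4%

Write p for the Dh-164 fraction. I(M+2)/I(M) = [C(2,1)·p^1·(1−p)] / p^2 = 2·(1−p)/p = 45.3/5.1 = 8.8824
(1−p)/p = 8.8824/2 = 4.4412  ⇒  p = 1/(1 + 4.4412) = 0.1838
Dh-164: 18.4%, Dh-166: 81.6%.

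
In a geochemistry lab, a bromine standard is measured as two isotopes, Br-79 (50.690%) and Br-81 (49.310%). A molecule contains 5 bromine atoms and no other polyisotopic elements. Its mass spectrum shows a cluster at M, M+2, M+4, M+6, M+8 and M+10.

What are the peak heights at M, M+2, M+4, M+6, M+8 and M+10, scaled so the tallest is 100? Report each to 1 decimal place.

Expanding (0.50690 + 0.49310)^5:
P(M) = 0.50690^5 = 0.033467
P(M+2) = 5 × 0.50690^4 × 0.49310^1 = 0.162777
P(M+4) = 10 × 0.50690^3 × 0.49310^2 = 0.316692
P(M+6) = 10 × 0.50690^2 × 0.49310^3 = 0.308070
P(M+8) = 5 × 0.50690^1 × 0.49310^4 = 0.149842
P(M+10) = 0.49310^5 = 0.029152
The M+4 peak is largest (0.316692); scaling to 100 gives 10.6 : 51.4 : 100.0 : 97.3 : 47.3 : 9.2.

10.6 : 51.4 : 100.0 : 97.3 : 47.3 : 9.2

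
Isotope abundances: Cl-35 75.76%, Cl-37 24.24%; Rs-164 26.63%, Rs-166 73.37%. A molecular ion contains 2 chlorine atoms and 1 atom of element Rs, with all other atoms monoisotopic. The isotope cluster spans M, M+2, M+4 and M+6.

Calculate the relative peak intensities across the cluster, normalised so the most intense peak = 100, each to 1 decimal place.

Chlorine pattern (n=2): 0.57395776 : 0.36728448 : 0.05875776
Element Rs pattern (n=1): 0.2663 : 0.7337
Convolve the two distributions (both contribute in 2-u steps):
  M: 0.57395776×0.2663 = 0.152845
  M+2: 0.57395776×0.7337 + 0.36728448×0.2663 = 0.518921
  M+4: 0.36728448×0.7337 + 0.05875776×0.2663 = 0.285124
  M+6: 0.05875776×0.7337 = 0.043111
Scale to base peak (0.518921) = 100: 29.5 : 100.0 : 54.9 : 8.3

29.5 : 100.0 : 54.9 : 8.3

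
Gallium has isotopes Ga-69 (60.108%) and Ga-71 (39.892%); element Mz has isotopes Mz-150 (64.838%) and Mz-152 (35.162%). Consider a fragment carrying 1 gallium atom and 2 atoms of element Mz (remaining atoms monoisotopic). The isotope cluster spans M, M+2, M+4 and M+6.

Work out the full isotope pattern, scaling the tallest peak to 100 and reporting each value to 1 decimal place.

57.2 : 100.0 : 58.0 : 11.2

Gallium pattern (n=1): 0.60108 : 0.39892
Element Mz pattern (n=2): 0.42039662 : 0.45596675 : 0.12363662
Convolve the two distributions (both contribute in 2-u steps):
  M: 0.60108×0.42039662 = 0.252692
  M+2: 0.60108×0.45596675 + 0.39892×0.42039662 = 0.441777
  M+4: 0.60108×0.12363662 + 0.39892×0.45596675 = 0.256210
  M+6: 0.39892×0.12363662 = 0.049321
Scale to base peak (0.441777) = 100: 57.2 : 100.0 : 58.0 : 11.2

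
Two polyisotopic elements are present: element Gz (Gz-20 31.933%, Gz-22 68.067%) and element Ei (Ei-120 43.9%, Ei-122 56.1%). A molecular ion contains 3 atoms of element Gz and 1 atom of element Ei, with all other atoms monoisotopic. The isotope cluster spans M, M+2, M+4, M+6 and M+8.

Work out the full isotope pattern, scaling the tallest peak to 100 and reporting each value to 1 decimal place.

3.7 : 28.3 : 80.4 : 100.0 : 45.7

Element Gz pattern (n=3): 0.03256261 : 0.20822713 : 0.44384793 : 0.31536234
Element Ei pattern (n=1): 0.4390 : 0.5610
Convolve the two distributions (both contribute in 2-u steps):
  M: 0.03256261×0.4390 = 0.014295
  M+2: 0.03256261×0.5610 + 0.20822713×0.4390 = 0.109679
  M+4: 0.20822713×0.5610 + 0.44384793×0.4390 = 0.311665
  M+6: 0.44384793×0.5610 + 0.31536234×0.4390 = 0.387443
  M+8: 0.31536234×0.5610 = 0.176918
Scale to base peak (0.387443) = 100: 3.7 : 28.3 : 80.4 : 100.0 : 45.7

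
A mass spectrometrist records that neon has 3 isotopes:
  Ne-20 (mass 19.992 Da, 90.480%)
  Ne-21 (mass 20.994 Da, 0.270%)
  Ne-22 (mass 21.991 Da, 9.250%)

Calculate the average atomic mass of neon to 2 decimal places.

Average mass = Σ (abundance × isotope mass) = 0.90480 × 19.992 + 0.00270 × 20.994 + 0.09250 × 21.991
= 18.0888 + 0.0567 + 2.0342 = 20.1797 Da

20.18 Da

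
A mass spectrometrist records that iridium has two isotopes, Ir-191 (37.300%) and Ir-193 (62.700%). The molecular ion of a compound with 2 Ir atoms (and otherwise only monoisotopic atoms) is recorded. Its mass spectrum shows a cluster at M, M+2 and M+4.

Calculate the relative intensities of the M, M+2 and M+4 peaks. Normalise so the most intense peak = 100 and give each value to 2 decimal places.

29.74 : 100.00 : 84.05

Each Ir atom is independently Ir-191 (p = 0.37300) or Ir-193 (q = 0.62700); the cluster is the binomial expansion (p + q)^2.
P(M) = 0.37300^2 = 0.139129
P(M+2) = 2 × 0.37300^1 × 0.62700^1 = 0.467742
P(M+4) = 0.62700^2 = 0.393129
The M+2 peak is largest (0.467742); scaling to 100 gives 29.74 : 100.00 : 84.05.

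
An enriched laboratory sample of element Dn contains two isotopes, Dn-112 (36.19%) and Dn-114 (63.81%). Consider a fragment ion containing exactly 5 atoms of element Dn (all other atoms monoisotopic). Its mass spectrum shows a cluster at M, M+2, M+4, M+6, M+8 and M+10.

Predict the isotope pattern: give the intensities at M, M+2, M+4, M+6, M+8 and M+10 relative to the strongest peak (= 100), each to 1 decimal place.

1.8 : 16.1 : 56.7 : 100.0 : 88.2 : 31.1

Expanding (0.3619 + 0.6381)^5:
P(M) = 0.3619^5 = 0.006208
P(M+2) = 5 × 0.3619^4 × 0.6381^1 = 0.054728
P(M+4) = 10 × 0.3619^3 × 0.6381^2 = 0.192994
P(M+6) = 10 × 0.3619^2 × 0.6381^3 = 0.340285
P(M+8) = 5 × 0.3619^1 × 0.6381^4 = 0.299995
P(M+10) = 0.6381^5 = 0.105790
The M+6 peak is largest (0.340285); scaling to 100 gives 1.8 : 16.1 : 56.7 : 100.0 : 88.2 : 31.1.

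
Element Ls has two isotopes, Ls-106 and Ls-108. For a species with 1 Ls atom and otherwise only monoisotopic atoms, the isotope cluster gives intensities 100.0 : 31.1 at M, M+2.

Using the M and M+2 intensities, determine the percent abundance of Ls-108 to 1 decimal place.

If p is the fraction of Ls that is Ls-106, then I(M+2)/I(M) = [C(1,1)·p^0·(1−p)] / p^1 = 1·(1−p)/p = 31.1/100.0 = 0.3110
(1−p)/p = 0.3110/1 = 0.3110  ⇒  p = 1/(1 + 0.3110) = 0.7628
Ls-106: 76.3%, Ls-108: 23.7%.

23.7%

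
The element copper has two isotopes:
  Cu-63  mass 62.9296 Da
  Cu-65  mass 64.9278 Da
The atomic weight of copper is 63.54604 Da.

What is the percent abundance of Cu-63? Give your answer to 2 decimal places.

69.15%

Let x be the fractional abundance of Cu-63; then Cu-65 has abundance 1 − x.
62.9296·x + 64.9278·(1 − x) = 63.54604
(62.9296 − 64.9278)·x = 63.54604 − 64.9278
x = -1.38176 / -1.9982 = 0.69150 → 69.15% Cu-63, 30.85% Cu-65.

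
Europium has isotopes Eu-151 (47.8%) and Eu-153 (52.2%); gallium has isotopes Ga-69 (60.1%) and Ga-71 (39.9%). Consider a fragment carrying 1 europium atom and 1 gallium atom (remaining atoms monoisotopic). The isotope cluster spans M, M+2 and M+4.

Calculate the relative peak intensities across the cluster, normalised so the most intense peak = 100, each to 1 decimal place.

56.9 : 100.0 : 41.3

Europium pattern (n=1): 0.4780 : 0.5220
Gallium pattern (n=1): 0.6010 : 0.3990
Convolve the two distributions (both contribute in 2-u steps):
  M: 0.4780×0.6010 = 0.287278
  M+2: 0.4780×0.3990 + 0.5220×0.6010 = 0.504444
  M+4: 0.5220×0.3990 = 0.208278
Scale to base peak (0.504444) = 100: 56.9 : 100.0 : 41.3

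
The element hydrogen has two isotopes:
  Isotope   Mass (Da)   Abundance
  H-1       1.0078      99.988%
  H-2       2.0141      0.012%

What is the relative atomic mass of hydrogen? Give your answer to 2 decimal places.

1.01 Da

Weight each isotope mass by its fractional abundance: 0.99988 × 1.0078 + 0.00012 × 2.0141
= 1.00768 + 0.00024 = 1.00792 Da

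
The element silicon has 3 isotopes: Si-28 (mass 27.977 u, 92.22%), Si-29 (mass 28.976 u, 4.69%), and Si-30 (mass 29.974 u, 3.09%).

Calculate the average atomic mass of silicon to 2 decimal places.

28.09 u

Ar = Σ fᵢ·mᵢ = 0.9222 × 27.977 + 0.0469 × 28.976 + 0.0309 × 29.974
= 25.8004 + 1.3590 + 0.9262 = 28.0856 u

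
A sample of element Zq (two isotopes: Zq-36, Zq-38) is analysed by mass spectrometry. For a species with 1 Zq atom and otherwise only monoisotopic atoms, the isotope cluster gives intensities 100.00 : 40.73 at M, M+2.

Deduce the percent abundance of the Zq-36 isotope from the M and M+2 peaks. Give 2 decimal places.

Let p = fractional abundance of Zq-36. I(M+2)/I(M) = [C(1,1)·p^0·(1−p)] / p^1 = 1·(1−p)/p = 40.73/100.00 = 0.4073
(1−p)/p = 0.4073/1 = 0.4073  ⇒  p = 1/(1 + 0.4073) = 0.7106
Zq-36: 71.06%, Zq-38: 28.94%.

71.06%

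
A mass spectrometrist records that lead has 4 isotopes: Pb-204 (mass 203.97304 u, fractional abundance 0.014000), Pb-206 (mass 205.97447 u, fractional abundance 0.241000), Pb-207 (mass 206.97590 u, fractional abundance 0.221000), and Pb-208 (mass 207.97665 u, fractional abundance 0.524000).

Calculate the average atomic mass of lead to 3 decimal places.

207.217 u

The abundance-weighted mean is 0.014000 × 203.97304 + 0.241000 × 205.97447 + 0.221000 × 206.97590 + 0.524000 × 207.97665
= 2.855623 + 49.639847 + 45.741674 + 108.979765 = 207.216909 u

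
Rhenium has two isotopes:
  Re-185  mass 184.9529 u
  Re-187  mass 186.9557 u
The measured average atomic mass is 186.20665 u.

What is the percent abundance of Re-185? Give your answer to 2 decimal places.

Writing the weighted mean with unknown fraction x of Re-185:
184.9529·x + 186.9557·(1 − x) = 186.20665
(184.9529 − 186.9557)·x = 186.20665 − 186.9557
x = -0.74905 / -2.0028 = 0.37400 → 37.40% Re-185, 62.60% Re-187.

37.40%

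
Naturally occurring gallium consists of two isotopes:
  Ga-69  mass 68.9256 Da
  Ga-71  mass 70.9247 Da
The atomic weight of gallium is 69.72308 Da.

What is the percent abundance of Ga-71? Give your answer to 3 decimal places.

39.892%

With x = fraction of Ga-69 (so Ga-71 is 1 − x):
68.9256·x + 70.9247·(1 − x) = 69.72308
(68.9256 − 70.9247)·x = 69.72308 − 70.9247
x = -1.20162 / -1.9991 = 0.60108 → 60.108% Ga-69, 39.892% Ga-71.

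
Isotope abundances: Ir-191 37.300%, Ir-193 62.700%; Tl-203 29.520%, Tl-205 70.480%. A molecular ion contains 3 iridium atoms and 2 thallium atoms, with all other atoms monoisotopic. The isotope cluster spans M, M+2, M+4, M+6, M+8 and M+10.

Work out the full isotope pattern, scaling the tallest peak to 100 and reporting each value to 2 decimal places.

1.35 : 13.27 : 51.72 : 100.00 : 95.98 : 36.60

Iridium pattern (n=3): 0.05189512 : 0.26170165 : 0.43991135 : 0.24649188
Thallium pattern (n=2): 0.08714304 : 0.41611392 : 0.49674304
Convolve the two distributions (both contribute in 2-u steps):
  M: 0.05189512×0.08714304 = 0.004522
  M+2: 0.05189512×0.41611392 + 0.26170165×0.08714304 = 0.044400
  M+4: 0.05189512×0.49674304 + 0.26170165×0.41611392 + 0.43991135×0.08714304 = 0.173011
  M+6: 0.26170165×0.49674304 + 0.43991135×0.41611392 + 0.24649188×0.08714304 = 0.334532
  M+8: 0.43991135×0.49674304 + 0.24649188×0.41611392 = 0.321092
  M+10: 0.24649188×0.49674304 = 0.122443
Scale to base peak (0.334532) = 100: 1.35 : 13.27 : 51.72 : 100.00 : 95.98 : 36.60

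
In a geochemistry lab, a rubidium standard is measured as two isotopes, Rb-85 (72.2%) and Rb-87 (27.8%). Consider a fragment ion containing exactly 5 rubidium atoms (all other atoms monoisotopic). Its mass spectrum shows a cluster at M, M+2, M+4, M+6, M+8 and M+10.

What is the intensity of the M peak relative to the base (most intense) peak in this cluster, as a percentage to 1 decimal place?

Binomial terms of (0.722 + 0.278)^5: M 0.1962, M+2 0.3777, M+4 0.2909, M+6 0.1120, M+8 0.0216, M+10 0.0017 → M+2 is the base peak.
P(M+2) = C(5,1) × 0.722^4 × 0.278^1 = 5 × 0.27173701 × 0.2780 = 0.377714 (base)
P(M) = C(5,0) × 0.722^5 × 0.278^0 = 1 × 0.19619412 × 1.0000 = 0.196194
Relative intensity = 0.196194 / 0.377714 × 100 = 51.9

51.9%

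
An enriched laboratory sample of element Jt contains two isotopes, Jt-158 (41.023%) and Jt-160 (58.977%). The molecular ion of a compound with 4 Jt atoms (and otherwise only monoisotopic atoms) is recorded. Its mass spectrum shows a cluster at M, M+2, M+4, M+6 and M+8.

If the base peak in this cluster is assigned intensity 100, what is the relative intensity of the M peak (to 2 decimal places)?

Term probabilities: M 0.0283, M+2 0.1629, M+4 0.3512, M+6 0.3366, M+8 0.1210. Base peak = M+4.
P(M+4) = C(4,2) × 0.41023^2 × 0.58977^2 = 6 × 0.16828865 × 0.34782865 = 0.351214 (base)
P(M) = C(4,0) × 0.41023^4 × 0.58977^0 = 1 × 0.02832107 × 1.0000 = 0.028321
Relative intensity = 0.028321 / 0.351214 × 100 = 8.06

8.06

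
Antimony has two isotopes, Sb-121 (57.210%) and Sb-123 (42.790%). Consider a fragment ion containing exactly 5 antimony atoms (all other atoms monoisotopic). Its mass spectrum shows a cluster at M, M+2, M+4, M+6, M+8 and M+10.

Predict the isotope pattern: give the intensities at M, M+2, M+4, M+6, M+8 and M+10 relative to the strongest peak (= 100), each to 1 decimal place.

Each Sb atom is independently Sb-121 (p = 0.57210) or Sb-123 (q = 0.42790); the cluster is the binomial expansion (p + q)^5.
P(M) = 0.57210^5 = 0.061286
P(M+2) = 5 × 0.57210^4 × 0.42790^1 = 0.229192
P(M+4) = 10 × 0.57210^3 × 0.42790^2 = 0.342847
P(M+6) = 10 × 0.57210^2 × 0.42790^3 = 0.256431
P(M+8) = 5 × 0.57210^1 × 0.42790^4 = 0.095898
P(M+10) = 0.42790^5 = 0.014345
The M+4 peak is largest (0.342847); scaling to 100 gives 17.9 : 66.8 : 100.0 : 74.8 : 28.0 : 4.2.

17.9 : 66.8 : 100.0 : 74.8 : 28.0 : 4.2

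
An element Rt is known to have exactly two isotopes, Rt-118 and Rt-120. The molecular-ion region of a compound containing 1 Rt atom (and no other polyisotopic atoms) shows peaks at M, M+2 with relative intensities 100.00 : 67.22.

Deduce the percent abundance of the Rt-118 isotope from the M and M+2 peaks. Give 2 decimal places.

59.80%

Let p = fractional abundance of Rt-118. I(M+2)/I(M) = [C(1,1)·p^0·(1−p)] / p^1 = 1·(1−p)/p = 67.22/100.00 = 0.6722
(1−p)/p = 0.6722/1 = 0.6722  ⇒  p = 1/(1 + 0.6722) = 0.5980
Rt-118: 59.80%, Rt-120: 40.20%.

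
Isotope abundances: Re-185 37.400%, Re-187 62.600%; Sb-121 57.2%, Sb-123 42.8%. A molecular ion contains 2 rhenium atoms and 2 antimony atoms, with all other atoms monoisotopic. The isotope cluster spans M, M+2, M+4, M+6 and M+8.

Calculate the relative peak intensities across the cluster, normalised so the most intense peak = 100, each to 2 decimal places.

Rhenium pattern (n=2): 0.139876 : 0.468248 : 0.391876
Antimony pattern (n=2): 0.327184 : 0.489632 : 0.183184
Convolve the two distributions (both contribute in 2-u steps):
  M: 0.139876×0.327184 = 0.045765
  M+2: 0.139876×0.489632 + 0.468248×0.327184 = 0.221691
  M+4: 0.139876×0.183184 + 0.468248×0.489632 + 0.391876×0.327184 = 0.383108
  M+6: 0.468248×0.183184 + 0.391876×0.489632 = 0.277651
  M+8: 0.391876×0.183184 = 0.071785
Scale to base peak (0.383108) = 100: 11.95 : 57.87 : 100.00 : 72.47 : 18.74

11.95 : 57.87 : 100.00 : 72.47 : 18.74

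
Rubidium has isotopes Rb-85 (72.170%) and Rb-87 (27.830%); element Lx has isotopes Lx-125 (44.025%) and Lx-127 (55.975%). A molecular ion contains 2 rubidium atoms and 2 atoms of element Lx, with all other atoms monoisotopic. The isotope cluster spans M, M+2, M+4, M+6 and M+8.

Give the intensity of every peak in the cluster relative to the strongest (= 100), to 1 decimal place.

26.8 : 88.9 : 100.0 : 43.6 : 6.5

Rubidium pattern (n=2): 0.52085089 : 0.40169822 : 0.07745089
Element Lx pattern (n=2): 0.19382006 : 0.49285987 : 0.31332006
Convolve the two distributions (both contribute in 2-u steps):
  M: 0.52085089×0.19382006 = 0.100951
  M+2: 0.52085089×0.49285987 + 0.40169822×0.19382006 = 0.334564
  M+4: 0.52085089×0.31332006 + 0.40169822×0.49285987 + 0.07745089×0.19382006 = 0.376186
  M+6: 0.40169822×0.31332006 + 0.07745089×0.49285987 = 0.164033
  M+8: 0.07745089×0.31332006 = 0.024267
Scale to base peak (0.376186) = 100: 26.8 : 88.9 : 100.0 : 43.6 : 6.5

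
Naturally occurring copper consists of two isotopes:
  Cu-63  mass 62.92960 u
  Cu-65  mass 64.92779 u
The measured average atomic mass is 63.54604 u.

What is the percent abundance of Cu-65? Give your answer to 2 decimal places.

30.85%

Let x be the fractional abundance of Cu-63; then Cu-65 has abundance 1 − x.
62.92960·x + 64.92779·(1 − x) = 63.54604
(62.92960 − 64.92779)·x = 63.54604 − 64.92779
x = -1.38175 / -1.99819 = 0.69150 → 69.15% Cu-63, 30.85% Cu-65.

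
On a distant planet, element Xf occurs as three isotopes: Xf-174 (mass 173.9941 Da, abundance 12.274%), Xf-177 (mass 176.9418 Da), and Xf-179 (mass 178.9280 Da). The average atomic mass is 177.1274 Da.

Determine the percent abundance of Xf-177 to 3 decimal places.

The remaining 87.726% is split between Xf-177 (fraction x) and Xf-179 (fraction 0.87726 − x).
Substituting: 176.9418x + 178.9280(0.87726 − x) = 155.771364166
(176.9418 − 178.9280)x = -1.195013114  ⇒  x = 0.60166, y = 0.27560
Xf-177: 60.166%, Xf-179: 27.560%.

60.166%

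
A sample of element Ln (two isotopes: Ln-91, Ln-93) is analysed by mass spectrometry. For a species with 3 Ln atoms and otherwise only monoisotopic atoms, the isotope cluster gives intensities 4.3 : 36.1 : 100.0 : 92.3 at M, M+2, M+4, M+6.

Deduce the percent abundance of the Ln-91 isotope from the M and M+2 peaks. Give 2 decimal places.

Let p = fractional abundance of Ln-91. I(M+2)/I(M) = [C(3,1)·p^2·(1−p)] / p^3 = 3·(1−p)/p = 36.1/4.3 = 8.3953
(1−p)/p = 8.3953/3 = 2.7984  ⇒  p = 1/(1 + 2.7984) = 0.2633
Ln-91: 26.33%, Ln-93: 73.67%.

26.33%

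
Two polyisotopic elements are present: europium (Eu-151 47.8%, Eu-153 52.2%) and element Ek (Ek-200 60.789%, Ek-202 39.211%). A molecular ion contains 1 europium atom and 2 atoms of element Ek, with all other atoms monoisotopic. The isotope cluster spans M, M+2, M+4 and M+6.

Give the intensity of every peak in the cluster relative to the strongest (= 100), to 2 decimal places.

Europium pattern (n=1): 0.4780 : 0.5220
Element Ek pattern (n=2): 0.36953025 : 0.4767195 : 0.15375025
Convolve the two distributions (both contribute in 2-u steps):
  M: 0.4780×0.36953025 = 0.176635
  M+2: 0.4780×0.4767195 + 0.5220×0.36953025 = 0.420767
  M+4: 0.4780×0.15375025 + 0.5220×0.4767195 = 0.322340
  M+6: 0.5220×0.15375025 = 0.080258
Scale to base peak (0.420767) = 100: 41.98 : 100.00 : 76.61 : 19.07

41.98 : 100.00 : 76.61 : 19.07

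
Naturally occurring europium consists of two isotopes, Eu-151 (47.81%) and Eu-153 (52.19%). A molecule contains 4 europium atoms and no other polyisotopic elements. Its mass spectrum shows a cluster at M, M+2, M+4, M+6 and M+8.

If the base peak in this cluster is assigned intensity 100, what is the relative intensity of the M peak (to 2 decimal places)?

13.99

Term probabilities: M 0.0522, M+2 0.2281, M+4 0.3736, M+6 0.2719, M+8 0.0742. Base peak = M+4.
P(M+4) = C(4,2) × 0.4781^2 × 0.5219^2 = 6 × 0.22857961 × 0.27237961 = 0.373563 (base)
P(M) = C(4,0) × 0.4781^4 × 0.5219^0 = 1 × 0.05224864 × 1.0000 = 0.052249
Relative intensity = 0.052249 / 0.373563 × 100 = 13.99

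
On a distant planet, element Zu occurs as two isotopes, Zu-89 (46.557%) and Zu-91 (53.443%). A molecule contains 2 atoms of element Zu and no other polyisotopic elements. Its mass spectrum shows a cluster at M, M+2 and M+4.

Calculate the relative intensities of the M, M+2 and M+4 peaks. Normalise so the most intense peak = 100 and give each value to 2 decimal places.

43.56 : 100.00 : 57.40

Each Zu atom is independently Zu-89 (p = 0.46557) or Zu-91 (q = 0.53443); the cluster is the binomial expansion (p + q)^2.
P(M) = 0.46557^2 = 0.216755
P(M+2) = 2 × 0.46557^1 × 0.53443^1 = 0.497629
P(M+4) = 0.53443^2 = 0.285615
The M+2 peak is largest (0.497629); scaling to 100 gives 43.56 : 100.00 : 57.40.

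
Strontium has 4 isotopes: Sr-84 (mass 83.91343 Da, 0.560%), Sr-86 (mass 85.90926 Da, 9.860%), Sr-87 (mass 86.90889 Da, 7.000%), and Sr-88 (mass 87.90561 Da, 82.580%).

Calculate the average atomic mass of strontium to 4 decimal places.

Ar = Σ fᵢ·mᵢ = 0.00560 × 83.91343 + 0.09860 × 85.90926 + 0.07000 × 86.90889 + 0.82580 × 87.90561
= 0.469915 + 8.470653 + 6.083622 + 72.592453 = 87.616643 Da

87.6166 Da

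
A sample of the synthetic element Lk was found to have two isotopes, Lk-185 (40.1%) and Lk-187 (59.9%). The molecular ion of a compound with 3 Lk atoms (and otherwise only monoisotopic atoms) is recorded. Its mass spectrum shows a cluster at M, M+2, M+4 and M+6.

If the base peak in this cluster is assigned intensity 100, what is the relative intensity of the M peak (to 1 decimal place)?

Binomial terms of (0.401 + 0.599)^3: M 0.0645, M+2 0.2890, M+4 0.4316, M+6 0.2149 → M+4 is the base peak.
P(M+4) = C(3,2) × 0.401^1 × 0.599^2 = 3 × 0.4010 × 0.358801 = 0.431638 (base)
P(M) = C(3,0) × 0.401^3 × 0.599^0 = 1 × 0.0644812 × 1.0000 = 0.064481
Relative intensity = 0.064481 / 0.431638 × 100 = 14.9

14.9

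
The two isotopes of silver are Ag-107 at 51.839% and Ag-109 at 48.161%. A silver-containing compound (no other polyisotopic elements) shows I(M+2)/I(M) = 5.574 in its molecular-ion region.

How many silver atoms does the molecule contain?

The M+2/M ratio from n Ag atoms is n · q/p = n · 0.48161/0.51839.
n = 5.574 × 0.51839/0.48161 = 6.00 ≈ 6

6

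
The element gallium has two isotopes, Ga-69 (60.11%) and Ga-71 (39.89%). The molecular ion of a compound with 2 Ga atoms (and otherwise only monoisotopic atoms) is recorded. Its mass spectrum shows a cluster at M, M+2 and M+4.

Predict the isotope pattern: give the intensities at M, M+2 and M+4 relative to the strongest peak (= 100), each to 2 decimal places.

75.34 : 100.00 : 33.18

The 2 Ga atoms are independent, so intensities follow the terms of (0.6011 + 0.3989)^2.
P(M) = 0.6011^2 = 0.361321
P(M+2) = 2 × 0.6011^1 × 0.3989^1 = 0.479558
P(M+4) = 0.3989^2 = 0.159121
The M+2 peak is largest (0.479558); scaling to 100 gives 75.34 : 100.00 : 33.18.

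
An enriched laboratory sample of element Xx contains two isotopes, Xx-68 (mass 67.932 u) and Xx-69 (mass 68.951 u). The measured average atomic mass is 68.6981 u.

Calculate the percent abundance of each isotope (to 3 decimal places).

Xx-68: 24.818%, Xx-69: 75.182%

With x = fraction of Xx-68 (so Xx-69 is 1 − x):
67.932·x + 68.951·(1 − x) = 68.6981
(67.932 − 68.951)·x = 68.6981 − 68.951
x = -0.2529 / -1.019 = 0.24818 → 24.818% Xx-68, 75.182% Xx-69.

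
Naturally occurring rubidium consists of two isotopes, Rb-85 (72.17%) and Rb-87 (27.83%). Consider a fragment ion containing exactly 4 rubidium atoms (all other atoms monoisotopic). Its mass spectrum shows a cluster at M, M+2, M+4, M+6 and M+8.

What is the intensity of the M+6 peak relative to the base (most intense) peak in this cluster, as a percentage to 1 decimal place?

14.9%

Term probabilities: M 0.2713, M+2 0.4184, M+4 0.2420, M+6 0.0622, M+8 0.0060. Base peak = M+2.
P(M+2) = C(4,1) × 0.7217^3 × 0.2783^1 = 4 × 0.37589809 × 0.2783 = 0.418450 (base)
P(M+6) = C(4,3) × 0.7217^1 × 0.2783^3 = 4 × 0.7217 × 0.02155458 = 0.062224
Relative intensity = 0.062224 / 0.418450 × 100 = 14.9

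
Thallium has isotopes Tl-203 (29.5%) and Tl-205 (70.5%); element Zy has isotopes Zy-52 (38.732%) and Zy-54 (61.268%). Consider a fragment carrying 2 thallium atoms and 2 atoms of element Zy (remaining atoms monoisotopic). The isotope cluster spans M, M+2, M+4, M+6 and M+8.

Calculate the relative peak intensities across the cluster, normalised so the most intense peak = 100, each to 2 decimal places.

3.33 : 26.45 : 77.71 : 100.00 : 47.59

Thallium pattern (n=2): 0.087025 : 0.41595 : 0.497025
Element Zy pattern (n=2): 0.15001678 : 0.47460644 : 0.37537678
Convolve the two distributions (both contribute in 2-u steps):
  M: 0.087025×0.15001678 = 0.013055
  M+2: 0.087025×0.47460644 + 0.41595×0.15001678 = 0.103702
  M+4: 0.087025×0.37537678 + 0.41595×0.47460644 + 0.497025×0.15001678 = 0.304642
  M+6: 0.41595×0.37537678 + 0.497025×0.47460644 = 0.392029
  M+8: 0.497025×0.37537678 = 0.186572
Scale to base peak (0.392029) = 100: 3.33 : 26.45 : 77.71 : 100.00 : 47.59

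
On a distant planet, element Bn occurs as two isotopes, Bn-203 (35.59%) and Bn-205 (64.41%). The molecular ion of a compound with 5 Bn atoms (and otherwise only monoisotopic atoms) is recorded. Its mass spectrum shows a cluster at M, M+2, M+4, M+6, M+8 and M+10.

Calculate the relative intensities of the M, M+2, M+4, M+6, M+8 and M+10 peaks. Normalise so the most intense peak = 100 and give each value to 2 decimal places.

1.69 : 15.27 : 55.26 : 100.00 : 90.49 : 32.75

Expanding (0.3559 + 0.6441)^5:
P(M) = 0.3559^5 = 0.005710
P(M+2) = 5 × 0.3559^4 × 0.6441^1 = 0.051670
P(M+4) = 10 × 0.3559^3 × 0.6441^2 = 0.187021
P(M+6) = 10 × 0.3559^2 × 0.6441^3 = 0.338467
P(M+8) = 5 × 0.3559^1 × 0.6441^4 = 0.306275
P(M+10) = 0.6441^5 = 0.110858
The M+6 peak is largest (0.338467); scaling to 100 gives 1.69 : 15.27 : 55.26 : 100.00 : 90.49 : 32.75.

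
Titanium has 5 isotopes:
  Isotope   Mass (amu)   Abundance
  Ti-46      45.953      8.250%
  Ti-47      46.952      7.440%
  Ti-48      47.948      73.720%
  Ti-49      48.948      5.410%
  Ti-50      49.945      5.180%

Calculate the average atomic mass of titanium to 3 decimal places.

47.867 amu

The abundance-weighted mean is 0.08250 × 45.953 + 0.07440 × 46.952 + 0.73720 × 47.948 + 0.05410 × 48.948 + 0.05180 × 49.945
= 3.7911 + 3.4932 + 35.3473 + 2.6481 + 2.5872 = 47.8669 amu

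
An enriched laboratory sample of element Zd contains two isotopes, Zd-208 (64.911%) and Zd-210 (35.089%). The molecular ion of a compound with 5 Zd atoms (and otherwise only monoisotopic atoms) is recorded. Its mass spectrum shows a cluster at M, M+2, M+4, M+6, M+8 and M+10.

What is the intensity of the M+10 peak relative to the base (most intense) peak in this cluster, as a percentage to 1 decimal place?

1.6%

Binomial terms of (0.64911 + 0.35089)^5: M 0.1152, M+2 0.3115, M+4 0.3367, M+6 0.1820, M+8 0.0492, M+10 0.0053 → M+4 is the base peak.
P(M+4) = C(5,2) × 0.64911^3 × 0.35089^2 = 10 × 0.27349847 × 0.12312379 = 0.336742 (base)
P(M+10) = C(5,5) × 0.64911^0 × 0.35089^5 = 1 × 1.0000 × 0.00531931 = 0.005319
Relative intensity = 0.005319 / 0.336742 × 100 = 1.6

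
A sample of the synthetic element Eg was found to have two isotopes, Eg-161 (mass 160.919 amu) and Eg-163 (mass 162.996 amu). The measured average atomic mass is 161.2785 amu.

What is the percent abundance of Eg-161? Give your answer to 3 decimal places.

82.691%

With x = fraction of Eg-161 (so Eg-163 is 1 − x):
160.919·x + 162.996·(1 − x) = 161.2785
(160.919 − 162.996)·x = 161.2785 − 162.996
x = -1.7175 / -2.077 = 0.82691 → 82.691% Eg-161, 17.309% Eg-163.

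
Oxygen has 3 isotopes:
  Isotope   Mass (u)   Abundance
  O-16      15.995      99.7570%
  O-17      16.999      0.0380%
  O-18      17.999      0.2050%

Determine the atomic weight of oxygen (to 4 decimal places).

Weight each isotope mass by its fractional abundance: 0.997570 × 15.995 + 0.000380 × 16.999 + 0.002050 × 17.999
= 15.95613 + 0.00646 + 0.03690 = 15.99949 u

15.9995 u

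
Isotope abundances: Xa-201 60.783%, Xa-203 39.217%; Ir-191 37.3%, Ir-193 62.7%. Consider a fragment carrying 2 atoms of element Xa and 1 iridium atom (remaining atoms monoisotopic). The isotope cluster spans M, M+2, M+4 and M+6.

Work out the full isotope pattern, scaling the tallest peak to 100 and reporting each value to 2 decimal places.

Element Xa pattern (n=2): 0.36945731 : 0.47674538 : 0.15379731
Iridium pattern (n=1): 0.3730 : 0.6270
Convolve the two distributions (both contribute in 2-u steps):
  M: 0.36945731×0.3730 = 0.137808
  M+2: 0.36945731×0.6270 + 0.47674538×0.3730 = 0.409476
  M+4: 0.47674538×0.6270 + 0.15379731×0.3730 = 0.356286
  M+6: 0.15379731×0.6270 = 0.096431
Scale to base peak (0.409476) = 100: 33.65 : 100.00 : 87.01 : 23.55

33.65 : 100.00 : 87.01 : 23.55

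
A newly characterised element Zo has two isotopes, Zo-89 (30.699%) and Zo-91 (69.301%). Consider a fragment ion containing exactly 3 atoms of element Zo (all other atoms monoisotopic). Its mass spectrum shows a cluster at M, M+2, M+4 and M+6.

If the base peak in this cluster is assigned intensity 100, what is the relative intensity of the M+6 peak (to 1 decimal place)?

75.2

(0.30699 + 0.69301)^3 gives M 0.0289, M+2 0.1959, M+4 0.4423, M+6 0.3328; the largest is M+4.
P(M+4) = C(3,2) × 0.30699^1 × 0.69301^2 = 3 × 0.30699 × 0.48026286 = 0.442308 (base)
P(M+6) = C(3,3) × 0.30699^0 × 0.69301^3 = 1 × 1.0000 × 0.33282696 = 0.332827
Relative intensity = 0.332827 / 0.442308 × 100 = 75.2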